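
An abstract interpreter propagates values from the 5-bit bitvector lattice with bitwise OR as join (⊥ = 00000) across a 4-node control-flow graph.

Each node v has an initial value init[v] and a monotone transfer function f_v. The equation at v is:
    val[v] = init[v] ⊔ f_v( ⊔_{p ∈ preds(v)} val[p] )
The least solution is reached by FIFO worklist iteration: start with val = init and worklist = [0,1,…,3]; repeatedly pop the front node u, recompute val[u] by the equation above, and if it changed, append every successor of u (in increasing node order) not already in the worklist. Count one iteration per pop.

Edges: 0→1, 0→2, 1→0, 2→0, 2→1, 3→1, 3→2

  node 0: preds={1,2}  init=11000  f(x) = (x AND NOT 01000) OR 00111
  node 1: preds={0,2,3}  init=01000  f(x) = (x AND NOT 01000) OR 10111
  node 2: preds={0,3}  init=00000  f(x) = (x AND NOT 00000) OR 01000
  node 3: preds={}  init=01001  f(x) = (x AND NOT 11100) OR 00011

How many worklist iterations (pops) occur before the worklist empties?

7

Worklist (7 pops):
  #1 pop 0: in=01000 → 11111 (was 11000); enqueue []
  #2 pop 1: in=11111 → 11111 (was 01000); enqueue [0]
  #3 pop 2: in=11111 → 11111 (was 00000); enqueue [1]
  #4 pop 3: in=00000 → 01011 (was 01001); enqueue [2]
  #5 pop 0: in=11111 → 11111 (no change)
  #6 pop 1: in=11111 → 11111 (no change)
  #7 pop 2: in=11111 → 11111 (no change)

Fixpoint:
  val[0] = 11111
  val[1] = 11111
  val[2] = 11111
  val[3] = 01011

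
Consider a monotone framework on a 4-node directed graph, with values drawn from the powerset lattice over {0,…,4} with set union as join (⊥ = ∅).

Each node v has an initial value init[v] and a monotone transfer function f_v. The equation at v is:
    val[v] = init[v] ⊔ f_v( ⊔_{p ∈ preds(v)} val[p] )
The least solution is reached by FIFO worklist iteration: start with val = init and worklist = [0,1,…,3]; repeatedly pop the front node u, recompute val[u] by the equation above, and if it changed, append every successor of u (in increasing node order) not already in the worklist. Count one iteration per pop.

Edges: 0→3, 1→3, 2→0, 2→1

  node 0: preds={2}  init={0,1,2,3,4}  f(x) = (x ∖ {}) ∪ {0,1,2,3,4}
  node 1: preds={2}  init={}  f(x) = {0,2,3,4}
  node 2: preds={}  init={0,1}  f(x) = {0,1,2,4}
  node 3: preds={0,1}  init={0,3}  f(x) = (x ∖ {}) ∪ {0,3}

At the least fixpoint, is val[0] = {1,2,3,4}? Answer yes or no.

no

Worklist (6 pops):
  #1 pop 0: in={0,1} → {0,1,2,3,4} (no change)
  #2 pop 1: in={0,1} → {0,2,3,4} (was {}); enqueue []
  #3 pop 2: in={} → {0,1,2,4} (was {0,1}); enqueue [0,1]
  #4 pop 3: in={0,1,2,3,4} → {0,1,2,3,4} (was {0,3}); enqueue []
  #5 pop 0: in={0,1,2,4} → {0,1,2,3,4} (no change)
  #6 pop 1: in={0,1,2,4} → {0,2,3,4} (no change)

Fixpoint:
  val[0] = {0,1,2,3,4}
  val[1] = {0,2,3,4}
  val[2] = {0,1,2,4}
  val[3] = {0,1,2,3,4}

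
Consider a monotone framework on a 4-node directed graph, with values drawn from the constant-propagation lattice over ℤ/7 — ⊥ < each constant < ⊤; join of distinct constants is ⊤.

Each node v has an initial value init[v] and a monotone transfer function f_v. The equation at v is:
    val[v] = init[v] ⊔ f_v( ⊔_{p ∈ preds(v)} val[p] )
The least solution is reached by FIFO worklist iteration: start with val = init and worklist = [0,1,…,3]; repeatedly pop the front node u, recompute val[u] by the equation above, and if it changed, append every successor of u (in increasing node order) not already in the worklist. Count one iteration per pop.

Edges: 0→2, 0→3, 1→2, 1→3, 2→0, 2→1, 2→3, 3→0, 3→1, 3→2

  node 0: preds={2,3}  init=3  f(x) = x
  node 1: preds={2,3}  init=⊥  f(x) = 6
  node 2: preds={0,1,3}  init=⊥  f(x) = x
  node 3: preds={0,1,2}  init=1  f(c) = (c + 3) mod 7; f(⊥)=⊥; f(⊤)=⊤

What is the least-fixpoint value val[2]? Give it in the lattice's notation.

⊤

Iteration log — 7 steps:
  step 1. node 0  ⊔preds=1  new=⊤  old=3  +wl: 
  step 2. node 1  ⊔preds=1  new=6  old=⊥  +wl: 
  step 3. node 2  ⊔preds=⊤  new=⊤  old=⊥  +wl: 0,1
  step 4. node 3  ⊔preds=⊤  new=⊤  old=1  +wl: 2
  step 5. node 0  ⊔preds=⊤  new=⊤  stable
  step 6. node 1  ⊔preds=⊤  new=6  stable
  step 7. node 2  ⊔preds=⊤  new=⊤  stable

Least fixpoint reached:
  node 0: ⊤
  node 1: 6
  node 2: ⊤
  node 3: ⊤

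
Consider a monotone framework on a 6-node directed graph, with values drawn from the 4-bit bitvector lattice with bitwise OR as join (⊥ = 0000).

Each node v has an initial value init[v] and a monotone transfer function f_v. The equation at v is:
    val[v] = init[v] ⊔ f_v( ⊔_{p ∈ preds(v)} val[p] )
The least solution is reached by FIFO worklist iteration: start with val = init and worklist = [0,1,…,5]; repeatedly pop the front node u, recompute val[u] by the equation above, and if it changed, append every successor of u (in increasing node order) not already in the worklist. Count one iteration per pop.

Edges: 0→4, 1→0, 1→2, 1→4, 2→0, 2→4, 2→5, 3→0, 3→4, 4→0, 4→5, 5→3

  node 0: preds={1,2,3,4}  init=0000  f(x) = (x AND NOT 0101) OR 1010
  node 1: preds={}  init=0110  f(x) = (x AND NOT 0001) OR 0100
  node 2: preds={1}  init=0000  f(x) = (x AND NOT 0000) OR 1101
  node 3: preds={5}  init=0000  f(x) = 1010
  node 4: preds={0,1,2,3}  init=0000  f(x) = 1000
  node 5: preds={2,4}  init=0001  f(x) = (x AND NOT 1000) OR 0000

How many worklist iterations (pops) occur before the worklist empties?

Worklist (8 pops):
  #1 pop 0: in=0110 → 1010 (was 0000); enqueue []
  #2 pop 1: in=0000 → 0110 (no change)
  #3 pop 2: in=0110 → 1111 (was 0000); enqueue [0]
  #4 pop 3: in=0001 → 1010 (was 0000); enqueue []
  #5 pop 4: in=1111 → 1000 (was 0000); enqueue []
  #6 pop 5: in=1111 → 0111 (was 0001); enqueue [3]
  #7 pop 0: in=1111 → 1010 (no change)
  #8 pop 3: in=0111 → 1010 (no change)

Fixpoint:
  val[0] = 1010
  val[1] = 0110
  val[2] = 1111
  val[3] = 1010
  val[4] = 1000
  val[5] = 0111

8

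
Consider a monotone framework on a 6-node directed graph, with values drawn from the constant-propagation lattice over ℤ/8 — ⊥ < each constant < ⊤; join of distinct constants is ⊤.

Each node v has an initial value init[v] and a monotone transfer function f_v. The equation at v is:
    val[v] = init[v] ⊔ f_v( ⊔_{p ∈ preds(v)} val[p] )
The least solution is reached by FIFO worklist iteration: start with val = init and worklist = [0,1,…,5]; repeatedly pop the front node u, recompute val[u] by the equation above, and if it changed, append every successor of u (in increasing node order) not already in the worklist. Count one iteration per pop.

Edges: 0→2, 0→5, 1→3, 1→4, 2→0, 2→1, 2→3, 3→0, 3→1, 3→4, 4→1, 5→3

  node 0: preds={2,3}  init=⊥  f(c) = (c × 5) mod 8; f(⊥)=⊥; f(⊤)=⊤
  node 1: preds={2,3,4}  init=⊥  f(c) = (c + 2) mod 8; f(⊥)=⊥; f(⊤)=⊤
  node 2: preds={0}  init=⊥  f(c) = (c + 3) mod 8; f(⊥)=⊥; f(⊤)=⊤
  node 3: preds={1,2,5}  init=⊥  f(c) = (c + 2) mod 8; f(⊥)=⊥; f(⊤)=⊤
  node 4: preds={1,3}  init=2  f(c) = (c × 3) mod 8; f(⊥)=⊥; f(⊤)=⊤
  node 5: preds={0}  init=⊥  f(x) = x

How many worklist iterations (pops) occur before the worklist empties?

19

Trace (19 dequeues):
  [1] u=0 | in ⊥ | out ⊥ | ==
  [2] u=1 | in 2 | out 4 | prev ⊥ | push {}
  [3] u=2 | in ⊥ | out ⊥ | ==
  [4] u=3 | in 4 | out 6 | prev ⊥ | push {0,1}
  [5] u=4 | in ⊤ | out ⊤ | prev 2 | push {}
  [6] u=5 | in ⊥ | out ⊥ | ==
  [7] u=0 | in 6 | out 6 | prev ⊥ | push {2,5}
  [8] u=1 | in ⊤ | out ⊤ | prev 4 | push {3,4}
  [9] u=2 | in 6 | out 1 | prev ⊥ | push {0,1}
  [10] u=5 | in 6 | out 6 | prev ⊥ | push {}
  [11] u=3 | in ⊤ | out ⊤ | prev 6 | push {}
  [12] u=4 | in ⊤ | out ⊤ | ==
  [13] u=0 | in ⊤ | out ⊤ | prev 6 | push {2,5}
  [14] u=1 | in ⊤ | out ⊤ | ==
  [15] u=2 | in ⊤ | out ⊤ | prev 1 | push {0,1,3}
  [16] u=5 | in ⊤ | out ⊤ | prev 6 | push {}
  [17] u=0 | in ⊤ | out ⊤ | ==
  [18] u=1 | in ⊤ | out ⊤ | ==
  [19] u=3 | in ⊤ | out ⊤ | ==

Converged values:
  [0] ⊤
  [1] ⊤
  [2] ⊤
  [3] ⊤
  [4] ⊤
  [5] ⊤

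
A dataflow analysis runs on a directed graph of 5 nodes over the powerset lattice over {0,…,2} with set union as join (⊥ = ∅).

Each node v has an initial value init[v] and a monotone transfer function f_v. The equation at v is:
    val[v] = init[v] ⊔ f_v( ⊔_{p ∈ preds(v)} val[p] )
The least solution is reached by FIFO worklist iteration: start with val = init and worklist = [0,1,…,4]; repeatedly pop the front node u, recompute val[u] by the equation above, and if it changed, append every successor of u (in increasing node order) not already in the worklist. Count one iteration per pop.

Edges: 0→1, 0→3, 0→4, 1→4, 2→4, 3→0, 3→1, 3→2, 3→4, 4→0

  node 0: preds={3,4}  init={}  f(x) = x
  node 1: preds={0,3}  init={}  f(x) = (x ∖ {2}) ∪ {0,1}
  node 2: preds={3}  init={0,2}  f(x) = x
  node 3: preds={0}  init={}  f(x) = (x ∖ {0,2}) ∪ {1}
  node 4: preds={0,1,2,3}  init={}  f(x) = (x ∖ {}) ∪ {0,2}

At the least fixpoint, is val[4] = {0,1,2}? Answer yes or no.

yes

Iteration log — 10 steps:
  step 1. node 0  ⊔preds={}  new={}  stable
  step 2. node 1  ⊔preds={}  new={0,1}  old={}  +wl: 
  step 3. node 2  ⊔preds={}  new={0,2}  stable
  step 4. node 3  ⊔preds={}  new={1}  old={}  +wl: 0,1,2
  step 5. node 4  ⊔preds={0,1,2}  new={0,1,2}  old={}  +wl: 
  step 6. node 0  ⊔preds={0,1,2}  new={0,1,2}  old={}  +wl: 3,4
  step 7. node 1  ⊔preds={0,1,2}  new={0,1}  stable
  step 8. node 2  ⊔preds={1}  new={0,1,2}  old={0,2}  +wl: 
  step 9. node 3  ⊔preds={0,1,2}  new={1}  stable
  step 10. node 4  ⊔preds={0,1,2}  new={0,1,2}  stable

Least fixpoint reached:
  node 0: {0,1,2}
  node 1: {0,1}
  node 2: {0,1,2}
  node 3: {1}
  node 4: {0,1,2}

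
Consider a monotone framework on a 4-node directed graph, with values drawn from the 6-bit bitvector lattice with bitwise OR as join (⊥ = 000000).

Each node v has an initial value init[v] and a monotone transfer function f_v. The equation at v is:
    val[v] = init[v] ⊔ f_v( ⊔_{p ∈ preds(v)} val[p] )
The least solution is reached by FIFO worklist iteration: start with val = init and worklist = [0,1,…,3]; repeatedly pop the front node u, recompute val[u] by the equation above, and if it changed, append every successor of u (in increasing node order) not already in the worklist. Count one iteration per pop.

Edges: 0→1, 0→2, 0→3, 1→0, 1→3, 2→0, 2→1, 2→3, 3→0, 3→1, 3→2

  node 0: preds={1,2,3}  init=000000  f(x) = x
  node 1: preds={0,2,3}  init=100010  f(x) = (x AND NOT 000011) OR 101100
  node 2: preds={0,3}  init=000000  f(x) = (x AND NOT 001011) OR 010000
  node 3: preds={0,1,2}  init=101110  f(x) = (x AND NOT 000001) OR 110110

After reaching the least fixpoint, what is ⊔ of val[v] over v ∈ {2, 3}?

111110

Iteration log — 9 steps:
  step 1. node 0  ⊔preds=101110  new=101110  old=000000  +wl: 
  step 2. node 1  ⊔preds=101110  new=101110  old=100010  +wl: 0
  step 3. node 2  ⊔preds=101110  new=110100  old=000000  +wl: 1
  step 4. node 3  ⊔preds=111110  new=111110  old=101110  +wl: 2
  step 5. node 0  ⊔preds=111110  new=111110  old=101110  +wl: 3
  step 6. node 1  ⊔preds=111110  new=111110  old=101110  +wl: 0
  step 7. node 2  ⊔preds=111110  new=110100  stable
  step 8. node 3  ⊔preds=111110  new=111110  stable
  step 9. node 0  ⊔preds=111110  new=111110  stable

Least fixpoint reached:
  node 0: 111110
  node 1: 111110
  node 2: 110100
  node 3: 111110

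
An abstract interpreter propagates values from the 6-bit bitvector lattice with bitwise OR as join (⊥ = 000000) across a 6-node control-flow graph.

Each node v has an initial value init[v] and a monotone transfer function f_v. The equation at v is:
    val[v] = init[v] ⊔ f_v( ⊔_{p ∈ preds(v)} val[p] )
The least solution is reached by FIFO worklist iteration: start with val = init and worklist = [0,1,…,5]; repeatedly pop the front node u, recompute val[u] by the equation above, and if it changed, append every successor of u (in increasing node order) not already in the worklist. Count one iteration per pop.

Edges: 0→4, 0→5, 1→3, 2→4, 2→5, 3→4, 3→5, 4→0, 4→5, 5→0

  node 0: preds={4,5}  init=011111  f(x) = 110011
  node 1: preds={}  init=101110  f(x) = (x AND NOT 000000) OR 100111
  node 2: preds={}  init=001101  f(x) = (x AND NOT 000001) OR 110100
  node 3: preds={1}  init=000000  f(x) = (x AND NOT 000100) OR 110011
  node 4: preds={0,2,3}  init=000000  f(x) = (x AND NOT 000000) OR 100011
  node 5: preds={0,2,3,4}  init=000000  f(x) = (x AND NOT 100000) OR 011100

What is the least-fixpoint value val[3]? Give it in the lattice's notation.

111011

Worklist (7 pops):
  #1 pop 0: in=000000 → 111111 (was 011111); enqueue []
  #2 pop 1: in=000000 → 101111 (was 101110); enqueue []
  #3 pop 2: in=000000 → 111101 (was 001101); enqueue []
  #4 pop 3: in=101111 → 111011 (was 000000); enqueue []
  #5 pop 4: in=111111 → 111111 (was 000000); enqueue [0]
  #6 pop 5: in=111111 → 011111 (was 000000); enqueue []
  #7 pop 0: in=111111 → 111111 (no change)

Fixpoint:
  val[0] = 111111
  val[1] = 101111
  val[2] = 111101
  val[3] = 111011
  val[4] = 111111
  val[5] = 011111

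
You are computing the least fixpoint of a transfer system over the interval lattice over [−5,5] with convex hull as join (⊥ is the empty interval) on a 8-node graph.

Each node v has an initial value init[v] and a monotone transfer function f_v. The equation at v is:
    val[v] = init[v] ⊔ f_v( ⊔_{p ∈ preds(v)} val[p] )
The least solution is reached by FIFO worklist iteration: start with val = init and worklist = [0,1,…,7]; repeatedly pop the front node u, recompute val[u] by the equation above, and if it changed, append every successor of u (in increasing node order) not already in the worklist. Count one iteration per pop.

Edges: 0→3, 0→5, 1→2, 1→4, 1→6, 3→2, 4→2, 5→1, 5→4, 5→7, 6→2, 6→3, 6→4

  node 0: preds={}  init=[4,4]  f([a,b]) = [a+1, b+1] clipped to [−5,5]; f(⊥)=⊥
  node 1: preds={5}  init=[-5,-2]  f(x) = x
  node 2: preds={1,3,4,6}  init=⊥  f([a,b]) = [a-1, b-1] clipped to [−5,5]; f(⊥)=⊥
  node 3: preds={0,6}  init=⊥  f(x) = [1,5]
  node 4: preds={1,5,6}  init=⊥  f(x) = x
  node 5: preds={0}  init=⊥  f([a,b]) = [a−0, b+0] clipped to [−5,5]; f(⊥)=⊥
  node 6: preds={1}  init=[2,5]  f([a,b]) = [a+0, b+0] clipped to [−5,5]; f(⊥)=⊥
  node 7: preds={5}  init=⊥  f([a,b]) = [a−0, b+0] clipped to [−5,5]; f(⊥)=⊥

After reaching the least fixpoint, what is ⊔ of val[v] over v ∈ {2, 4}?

[-5,5]

Iteration log — 14 steps:
  step 1. node 0  ⊔preds=⊥  new=[4,4]  stable
  step 2. node 1  ⊔preds=⊥  new=[-5,-2]  stable
  step 3. node 2  ⊔preds=[-5,5]  new=[-5,4]  old=⊥  +wl: 
  step 4. node 3  ⊔preds=[2,5]  new=[1,5]  old=⊥  +wl: 2
  step 5. node 4  ⊔preds=[-5,5]  new=[-5,5]  old=⊥  +wl: 
  step 6. node 5  ⊔preds=[4,4]  new=[4,4]  old=⊥  +wl: 1,4
  step 7. node 6  ⊔preds=[-5,-2]  new=[-5,5]  old=[2,5]  +wl: 3
  step 8. node 7  ⊔preds=[4,4]  new=[4,4]  old=⊥  +wl: 
  step 9. node 2  ⊔preds=[-5,5]  new=[-5,4]  stable
  step 10. node 1  ⊔preds=[4,4]  new=[-5,4]  old=[-5,-2]  +wl: 2,6
  step 11. node 4  ⊔preds=[-5,5]  new=[-5,5]  stable
  step 12. node 3  ⊔preds=[-5,5]  new=[1,5]  stable
  step 13. node 2  ⊔preds=[-5,5]  new=[-5,4]  stable
  step 14. node 6  ⊔preds=[-5,4]  new=[-5,5]  stable

Least fixpoint reached:
  node 0: [4,4]
  node 1: [-5,4]
  node 2: [-5,4]
  node 3: [1,5]
  node 4: [-5,5]
  node 5: [4,4]
  node 6: [-5,5]
  node 7: [4,4]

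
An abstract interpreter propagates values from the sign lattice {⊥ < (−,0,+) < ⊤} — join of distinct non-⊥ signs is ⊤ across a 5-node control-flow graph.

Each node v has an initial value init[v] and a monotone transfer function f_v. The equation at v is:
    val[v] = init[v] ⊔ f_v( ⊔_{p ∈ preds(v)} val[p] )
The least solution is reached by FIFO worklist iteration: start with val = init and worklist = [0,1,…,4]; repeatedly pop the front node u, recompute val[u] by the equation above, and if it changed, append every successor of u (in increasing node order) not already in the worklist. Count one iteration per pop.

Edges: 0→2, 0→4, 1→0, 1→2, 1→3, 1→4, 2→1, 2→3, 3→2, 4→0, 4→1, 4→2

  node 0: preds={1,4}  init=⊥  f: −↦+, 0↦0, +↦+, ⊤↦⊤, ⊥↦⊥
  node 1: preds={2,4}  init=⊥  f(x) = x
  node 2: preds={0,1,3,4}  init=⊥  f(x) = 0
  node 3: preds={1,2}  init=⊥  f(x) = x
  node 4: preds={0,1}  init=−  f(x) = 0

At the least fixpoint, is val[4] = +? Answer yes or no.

Iteration log — 11 steps:
  step 1. node 0  ⊔preds=−  new=+  old=⊥  +wl: 
  step 2. node 1  ⊔preds=−  new=−  old=⊥  +wl: 0
  step 3. node 2  ⊔preds=⊤  new=0  old=⊥  +wl: 1
  step 4. node 3  ⊔preds=⊤  new=⊤  old=⊥  +wl: 2
  step 5. node 4  ⊔preds=⊤  new=⊤  old=−  +wl: 
  step 6. node 0  ⊔preds=⊤  new=⊤  old=+  +wl: 4
  step 7. node 1  ⊔preds=⊤  new=⊤  old=−  +wl: 0,3
  step 8. node 2  ⊔preds=⊤  new=0  stable
  step 9. node 4  ⊔preds=⊤  new=⊤  stable
  step 10. node 0  ⊔preds=⊤  new=⊤  stable
  step 11. node 3  ⊔preds=⊤  new=⊤  stable

Least fixpoint reached:
  node 0: ⊤
  node 1: ⊤
  node 2: 0
  node 3: ⊤
  node 4: ⊤

no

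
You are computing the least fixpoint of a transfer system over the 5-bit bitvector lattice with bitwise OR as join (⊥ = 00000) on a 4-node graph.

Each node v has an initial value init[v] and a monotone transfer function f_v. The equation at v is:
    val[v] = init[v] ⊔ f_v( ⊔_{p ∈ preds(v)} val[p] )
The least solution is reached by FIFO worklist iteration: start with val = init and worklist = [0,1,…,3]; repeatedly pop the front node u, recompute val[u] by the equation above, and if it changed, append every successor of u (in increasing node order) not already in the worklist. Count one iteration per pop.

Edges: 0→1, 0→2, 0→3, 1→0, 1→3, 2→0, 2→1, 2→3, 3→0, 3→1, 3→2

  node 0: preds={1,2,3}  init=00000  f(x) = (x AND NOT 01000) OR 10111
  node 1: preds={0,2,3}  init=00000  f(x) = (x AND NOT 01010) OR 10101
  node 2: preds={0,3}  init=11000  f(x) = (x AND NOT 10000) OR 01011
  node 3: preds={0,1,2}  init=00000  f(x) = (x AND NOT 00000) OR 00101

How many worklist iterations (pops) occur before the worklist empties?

Trace (7 dequeues):
  [1] u=0 | in 11000 | out 10111 | prev 00000 | push {}
  [2] u=1 | in 11111 | out 10101 | prev 00000 | push {0}
  [3] u=2 | in 10111 | out 11111 | prev 11000 | push {1}
  [4] u=3 | in 11111 | out 11111 | prev 00000 | push {2}
  [5] u=0 | in 11111 | out 10111 | ==
  [6] u=1 | in 11111 | out 10101 | ==
  [7] u=2 | in 11111 | out 11111 | ==

Converged values:
  [0] 10111
  [1] 10101
  [2] 11111
  [3] 11111

7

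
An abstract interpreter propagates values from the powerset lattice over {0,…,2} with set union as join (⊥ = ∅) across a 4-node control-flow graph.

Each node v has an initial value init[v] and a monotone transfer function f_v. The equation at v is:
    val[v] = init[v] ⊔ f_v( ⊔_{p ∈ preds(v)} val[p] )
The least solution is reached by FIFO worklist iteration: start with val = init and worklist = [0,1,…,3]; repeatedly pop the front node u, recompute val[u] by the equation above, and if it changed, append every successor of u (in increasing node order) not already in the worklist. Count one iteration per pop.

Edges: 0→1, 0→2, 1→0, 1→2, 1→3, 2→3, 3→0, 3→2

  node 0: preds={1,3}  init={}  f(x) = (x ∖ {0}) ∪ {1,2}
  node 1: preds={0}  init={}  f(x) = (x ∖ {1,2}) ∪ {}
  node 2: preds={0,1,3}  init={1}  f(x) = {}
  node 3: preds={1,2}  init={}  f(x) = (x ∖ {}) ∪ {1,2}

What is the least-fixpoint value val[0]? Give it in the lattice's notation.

Iteration log — 6 steps:
  step 1. node 0  ⊔preds={}  new={1,2}  old={}  +wl: 
  step 2. node 1  ⊔preds={1,2}  new={}  stable
  step 3. node 2  ⊔preds={1,2}  new={1}  stable
  step 4. node 3  ⊔preds={1}  new={1,2}  old={}  +wl: 0,2
  step 5. node 0  ⊔preds={1,2}  new={1,2}  stable
  step 6. node 2  ⊔preds={1,2}  new={1}  stable

Least fixpoint reached:
  node 0: {1,2}
  node 1: {}
  node 2: {1}
  node 3: {1,2}

{1,2}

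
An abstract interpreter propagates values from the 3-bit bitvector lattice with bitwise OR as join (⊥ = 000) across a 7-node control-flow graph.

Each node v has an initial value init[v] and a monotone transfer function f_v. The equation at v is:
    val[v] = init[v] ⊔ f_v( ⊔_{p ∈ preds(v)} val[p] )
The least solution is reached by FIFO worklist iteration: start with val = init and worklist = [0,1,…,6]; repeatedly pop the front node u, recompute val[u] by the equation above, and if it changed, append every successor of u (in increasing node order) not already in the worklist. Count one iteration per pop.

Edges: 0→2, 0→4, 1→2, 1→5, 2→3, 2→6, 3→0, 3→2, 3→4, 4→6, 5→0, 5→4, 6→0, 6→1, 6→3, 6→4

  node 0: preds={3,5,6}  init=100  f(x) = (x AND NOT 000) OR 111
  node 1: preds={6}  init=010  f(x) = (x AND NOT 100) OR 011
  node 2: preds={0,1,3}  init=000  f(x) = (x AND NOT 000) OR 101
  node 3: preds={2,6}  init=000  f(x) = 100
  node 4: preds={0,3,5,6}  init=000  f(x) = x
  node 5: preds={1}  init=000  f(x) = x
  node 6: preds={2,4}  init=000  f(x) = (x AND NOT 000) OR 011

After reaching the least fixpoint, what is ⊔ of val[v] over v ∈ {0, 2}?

Worklist (12 pops):
  #1 pop 0: in=000 → 111 (was 100); enqueue []
  #2 pop 1: in=000 → 011 (was 010); enqueue []
  #3 pop 2: in=111 → 111 (was 000); enqueue []
  #4 pop 3: in=111 → 100 (was 000); enqueue [0,2]
  #5 pop 4: in=111 → 111 (was 000); enqueue []
  #6 pop 5: in=011 → 011 (was 000); enqueue [4]
  #7 pop 6: in=111 → 111 (was 000); enqueue [1,3]
  #8 pop 0: in=111 → 111 (no change)
  #9 pop 2: in=111 → 111 (no change)
  #10 pop 4: in=111 → 111 (no change)
  #11 pop 1: in=111 → 011 (no change)
  #12 pop 3: in=111 → 100 (no change)

Fixpoint:
  val[0] = 111
  val[1] = 011
  val[2] = 111
  val[3] = 100
  val[4] = 111
  val[5] = 011
  val[6] = 111

111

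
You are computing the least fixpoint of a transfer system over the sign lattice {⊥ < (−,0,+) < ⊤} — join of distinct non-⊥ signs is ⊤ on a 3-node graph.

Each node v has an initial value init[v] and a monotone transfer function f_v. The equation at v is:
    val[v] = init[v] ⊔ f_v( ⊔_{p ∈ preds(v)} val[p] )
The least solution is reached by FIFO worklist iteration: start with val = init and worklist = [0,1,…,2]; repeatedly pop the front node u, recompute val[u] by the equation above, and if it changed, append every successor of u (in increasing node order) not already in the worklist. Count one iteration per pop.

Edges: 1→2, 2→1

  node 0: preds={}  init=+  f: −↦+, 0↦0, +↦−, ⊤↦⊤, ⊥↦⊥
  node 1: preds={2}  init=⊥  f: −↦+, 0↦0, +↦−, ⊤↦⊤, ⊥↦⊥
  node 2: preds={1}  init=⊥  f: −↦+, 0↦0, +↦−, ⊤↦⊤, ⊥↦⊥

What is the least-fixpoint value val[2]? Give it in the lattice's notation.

⊥

Iteration log — 3 steps:
  step 1. node 0  ⊔preds=⊥  new=+  stable
  step 2. node 1  ⊔preds=⊥  new=⊥  stable
  step 3. node 2  ⊔preds=⊥  new=⊥  stable

Least fixpoint reached:
  node 0: +
  node 1: ⊥
  node 2: ⊥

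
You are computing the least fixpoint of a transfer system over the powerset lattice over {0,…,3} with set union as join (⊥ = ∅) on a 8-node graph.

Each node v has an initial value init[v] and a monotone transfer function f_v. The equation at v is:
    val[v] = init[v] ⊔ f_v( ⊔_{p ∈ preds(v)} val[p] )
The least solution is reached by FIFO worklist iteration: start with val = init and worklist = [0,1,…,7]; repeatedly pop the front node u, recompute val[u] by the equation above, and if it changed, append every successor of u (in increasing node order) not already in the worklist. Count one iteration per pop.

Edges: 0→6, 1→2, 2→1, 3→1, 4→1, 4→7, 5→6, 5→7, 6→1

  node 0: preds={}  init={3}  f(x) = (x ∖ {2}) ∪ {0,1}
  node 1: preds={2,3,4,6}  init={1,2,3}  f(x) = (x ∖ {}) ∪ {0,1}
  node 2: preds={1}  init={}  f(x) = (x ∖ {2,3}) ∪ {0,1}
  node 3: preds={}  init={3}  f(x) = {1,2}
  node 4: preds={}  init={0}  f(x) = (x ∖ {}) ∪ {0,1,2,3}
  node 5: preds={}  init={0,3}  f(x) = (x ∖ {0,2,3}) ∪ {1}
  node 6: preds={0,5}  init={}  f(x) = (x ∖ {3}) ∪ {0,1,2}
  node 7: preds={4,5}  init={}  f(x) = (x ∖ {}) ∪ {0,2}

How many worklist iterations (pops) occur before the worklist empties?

9

Iteration log — 9 steps:
  step 1. node 0  ⊔preds={}  new={0,1,3}  old={3}  +wl: 
  step 2. node 1  ⊔preds={0,3}  new={0,1,2,3}  old={1,2,3}  +wl: 
  step 3. node 2  ⊔preds={0,1,2,3}  new={0,1}  old={}  +wl: 1
  step 4. node 3  ⊔preds={}  new={1,2,3}  old={3}  +wl: 
  step 5. node 4  ⊔preds={}  new={0,1,2,3}  old={0}  +wl: 
  step 6. node 5  ⊔preds={}  new={0,1,3}  old={0,3}  +wl: 
  step 7. node 6  ⊔preds={0,1,3}  new={0,1,2}  old={}  +wl: 
  step 8. node 7  ⊔preds={0,1,2,3}  new={0,1,2,3}  old={}  +wl: 
  step 9. node 1  ⊔preds={0,1,2,3}  new={0,1,2,3}  stable

Least fixpoint reached:
  node 0: {0,1,3}
  node 1: {0,1,2,3}
  node 2: {0,1}
  node 3: {1,2,3}
  node 4: {0,1,2,3}
  node 5: {0,1,3}
  node 6: {0,1,2}
  node 7: {0,1,2,3}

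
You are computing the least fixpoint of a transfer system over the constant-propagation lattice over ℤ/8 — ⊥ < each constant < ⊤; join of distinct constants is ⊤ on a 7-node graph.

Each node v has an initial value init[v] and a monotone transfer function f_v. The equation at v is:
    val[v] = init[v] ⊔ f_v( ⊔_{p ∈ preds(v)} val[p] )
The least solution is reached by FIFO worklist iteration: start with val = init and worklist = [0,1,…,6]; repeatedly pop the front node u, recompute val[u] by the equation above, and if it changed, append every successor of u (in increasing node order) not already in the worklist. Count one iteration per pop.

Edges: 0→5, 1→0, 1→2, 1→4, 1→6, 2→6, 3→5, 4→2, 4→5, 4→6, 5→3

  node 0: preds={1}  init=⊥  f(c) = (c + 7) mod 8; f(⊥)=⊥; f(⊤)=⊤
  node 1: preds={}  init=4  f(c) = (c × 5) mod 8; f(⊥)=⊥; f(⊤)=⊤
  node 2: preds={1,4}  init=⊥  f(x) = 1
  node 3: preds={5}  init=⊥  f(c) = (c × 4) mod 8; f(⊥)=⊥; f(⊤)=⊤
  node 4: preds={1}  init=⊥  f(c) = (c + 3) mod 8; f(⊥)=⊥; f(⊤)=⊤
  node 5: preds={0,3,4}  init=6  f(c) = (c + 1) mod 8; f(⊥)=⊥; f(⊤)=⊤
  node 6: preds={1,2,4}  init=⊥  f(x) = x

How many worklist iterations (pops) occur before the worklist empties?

Worklist (10 pops):
  #1 pop 0: in=4 → 3 (was ⊥); enqueue []
  #2 pop 1: in=⊥ → 4 (no change)
  #3 pop 2: in=4 → 1 (was ⊥); enqueue []
  #4 pop 3: in=6 → 0 (was ⊥); enqueue []
  #5 pop 4: in=4 → 7 (was ⊥); enqueue [2]
  #6 pop 5: in=⊤ → ⊤ (was 6); enqueue [3]
  #7 pop 6: in=⊤ → ⊤ (was ⊥); enqueue []
  #8 pop 2: in=⊤ → 1 (no change)
  #9 pop 3: in=⊤ → ⊤ (was 0); enqueue [5]
  #10 pop 5: in=⊤ → ⊤ (no change)

Fixpoint:
  val[0] = 3
  val[1] = 4
  val[2] = 1
  val[3] = ⊤
  val[4] = 7
  val[5] = ⊤
  val[6] = ⊤

10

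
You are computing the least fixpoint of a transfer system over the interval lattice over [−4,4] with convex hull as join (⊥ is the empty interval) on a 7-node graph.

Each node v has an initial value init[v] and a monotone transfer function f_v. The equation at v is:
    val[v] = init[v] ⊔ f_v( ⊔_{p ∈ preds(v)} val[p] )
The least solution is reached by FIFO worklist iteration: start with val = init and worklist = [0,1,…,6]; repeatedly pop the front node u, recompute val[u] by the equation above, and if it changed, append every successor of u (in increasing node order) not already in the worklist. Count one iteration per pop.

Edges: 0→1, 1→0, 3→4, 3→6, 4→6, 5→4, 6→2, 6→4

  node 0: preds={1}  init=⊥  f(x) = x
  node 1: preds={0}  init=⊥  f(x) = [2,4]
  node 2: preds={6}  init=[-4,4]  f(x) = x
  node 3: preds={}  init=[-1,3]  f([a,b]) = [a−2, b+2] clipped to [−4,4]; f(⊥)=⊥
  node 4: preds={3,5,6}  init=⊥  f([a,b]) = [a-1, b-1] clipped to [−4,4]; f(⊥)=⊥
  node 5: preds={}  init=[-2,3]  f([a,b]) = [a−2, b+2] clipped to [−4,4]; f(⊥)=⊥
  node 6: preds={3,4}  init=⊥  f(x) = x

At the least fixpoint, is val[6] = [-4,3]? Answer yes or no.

yes

Worklist (14 pops):
  #1 pop 0: in=⊥ → ⊥ (no change)
  #2 pop 1: in=⊥ → [2,4] (was ⊥); enqueue [0]
  #3 pop 2: in=⊥ → [-4,4] (no change)
  #4 pop 3: in=⊥ → [-1,3] (no change)
  #5 pop 4: in=[-2,3] → [-3,2] (was ⊥); enqueue []
  #6 pop 5: in=⊥ → [-2,3] (no change)
  #7 pop 6: in=[-3,3] → [-3,3] (was ⊥); enqueue [2,4]
  #8 pop 0: in=[2,4] → [2,4] (was ⊥); enqueue [1]
  #9 pop 2: in=[-3,3] → [-4,4] (no change)
  #10 pop 4: in=[-3,3] → [-4,2] (was [-3,2]); enqueue [6]
  #11 pop 1: in=[2,4] → [2,4] (no change)
  #12 pop 6: in=[-4,3] → [-4,3] (was [-3,3]); enqueue [2,4]
  #13 pop 2: in=[-4,3] → [-4,4] (no change)
  #14 pop 4: in=[-4,3] → [-4,2] (no change)

Fixpoint:
  val[0] = [2,4]
  val[1] = [2,4]
  val[2] = [-4,4]
  val[3] = [-1,3]
  val[4] = [-4,2]
  val[5] = [-2,3]
  val[6] = [-4,3]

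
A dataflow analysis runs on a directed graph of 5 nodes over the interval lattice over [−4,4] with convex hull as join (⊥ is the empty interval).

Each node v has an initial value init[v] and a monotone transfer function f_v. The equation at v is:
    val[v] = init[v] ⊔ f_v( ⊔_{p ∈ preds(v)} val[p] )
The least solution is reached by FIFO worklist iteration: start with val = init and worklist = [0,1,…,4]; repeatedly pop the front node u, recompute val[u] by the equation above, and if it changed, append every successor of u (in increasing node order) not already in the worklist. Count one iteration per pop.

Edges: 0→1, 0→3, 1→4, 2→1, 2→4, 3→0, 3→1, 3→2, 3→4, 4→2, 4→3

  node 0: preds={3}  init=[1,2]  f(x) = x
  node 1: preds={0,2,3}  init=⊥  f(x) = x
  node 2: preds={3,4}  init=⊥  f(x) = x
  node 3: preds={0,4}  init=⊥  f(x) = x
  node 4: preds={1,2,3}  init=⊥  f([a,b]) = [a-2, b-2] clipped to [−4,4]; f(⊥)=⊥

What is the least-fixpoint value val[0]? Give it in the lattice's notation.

[-4,2]

Worklist (25 pops):
  #1 pop 0: in=⊥ → [1,2] (no change)
  #2 pop 1: in=[1,2] → [1,2] (was ⊥); enqueue []
  #3 pop 2: in=⊥ → ⊥ (no change)
  #4 pop 3: in=[1,2] → [1,2] (was ⊥); enqueue [0,1,2]
  #5 pop 4: in=[1,2] → [-1,0] (was ⊥); enqueue [3]
  #6 pop 0: in=[1,2] → [1,2] (no change)
  #7 pop 1: in=[1,2] → [1,2] (no change)
  #8 pop 2: in=[-1,2] → [-1,2] (was ⊥); enqueue [1,4]
  #9 pop 3: in=[-1,2] → [-1,2] (was [1,2]); enqueue [0,2]
  #10 pop 1: in=[-1,2] → [-1,2] (was [1,2]); enqueue []
  #11 pop 4: in=[-1,2] → [-3,0] (was [-1,0]); enqueue [3]
  #12 pop 0: in=[-1,2] → [-1,2] (was [1,2]); enqueue [1]
  #13 pop 2: in=[-3,2] → [-3,2] (was [-1,2]); enqueue [4]
  #14 pop 3: in=[-3,2] → [-3,2] (was [-1,2]); enqueue [0,2]
  #15 pop 1: in=[-3,2] → [-3,2] (was [-1,2]); enqueue []
  #16 pop 4: in=[-3,2] → [-4,0] (was [-3,0]); enqueue [3]
  #17 pop 0: in=[-3,2] → [-3,2] (was [-1,2]); enqueue [1]
  #18 pop 2: in=[-4,2] → [-4,2] (was [-3,2]); enqueue [4]
  #19 pop 3: in=[-4,2] → [-4,2] (was [-3,2]); enqueue [0,2]
  #20 pop 1: in=[-4,2] → [-4,2] (was [-3,2]); enqueue []
  #21 pop 4: in=[-4,2] → [-4,0] (no change)
  #22 pop 0: in=[-4,2] → [-4,2] (was [-3,2]); enqueue [1,3]
  #23 pop 2: in=[-4,2] → [-4,2] (no change)
  #24 pop 1: in=[-4,2] → [-4,2] (no change)
  #25 pop 3: in=[-4,2] → [-4,2] (no change)

Fixpoint:
  val[0] = [-4,2]
  val[1] = [-4,2]
  val[2] = [-4,2]
  val[3] = [-4,2]
  val[4] = [-4,0]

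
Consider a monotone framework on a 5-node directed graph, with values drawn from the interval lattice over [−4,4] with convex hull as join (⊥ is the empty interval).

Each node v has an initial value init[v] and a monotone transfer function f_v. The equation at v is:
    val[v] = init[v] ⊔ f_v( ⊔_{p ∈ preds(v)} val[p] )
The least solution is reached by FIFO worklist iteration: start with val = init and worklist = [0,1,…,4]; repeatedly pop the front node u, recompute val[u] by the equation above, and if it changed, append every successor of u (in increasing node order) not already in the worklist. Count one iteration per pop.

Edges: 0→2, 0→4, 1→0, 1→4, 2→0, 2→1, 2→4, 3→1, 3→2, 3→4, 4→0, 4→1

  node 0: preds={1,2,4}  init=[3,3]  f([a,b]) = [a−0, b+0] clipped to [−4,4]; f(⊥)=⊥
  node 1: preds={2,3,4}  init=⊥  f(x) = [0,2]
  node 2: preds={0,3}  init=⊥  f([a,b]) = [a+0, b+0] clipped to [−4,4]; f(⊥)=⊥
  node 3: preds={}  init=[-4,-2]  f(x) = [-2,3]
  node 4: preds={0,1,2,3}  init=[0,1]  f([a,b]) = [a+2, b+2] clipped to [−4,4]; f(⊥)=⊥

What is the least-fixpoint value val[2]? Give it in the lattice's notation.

[-4,4]

Iteration log — 11 steps:
  step 1. node 0  ⊔preds=[0,1]  new=[0,3]  old=[3,3]  +wl: 
  step 2. node 1  ⊔preds=[-4,1]  new=[0,2]  old=⊥  +wl: 0
  step 3. node 2  ⊔preds=[-4,3]  new=[-4,3]  old=⊥  +wl: 1
  step 4. node 3  ⊔preds=⊥  new=[-4,3]  old=[-4,-2]  +wl: 2
  step 5. node 4  ⊔preds=[-4,3]  new=[-2,4]  old=[0,1]  +wl: 
  step 6. node 0  ⊔preds=[-4,4]  new=[-4,4]  old=[0,3]  +wl: 4
  step 7. node 1  ⊔preds=[-4,4]  new=[0,2]  stable
  step 8. node 2  ⊔preds=[-4,4]  new=[-4,4]  old=[-4,3]  +wl: 0,1
  step 9. node 4  ⊔preds=[-4,4]  new=[-2,4]  stable
  step 10. node 0  ⊔preds=[-4,4]  new=[-4,4]  stable
  step 11. node 1  ⊔preds=[-4,4]  new=[0,2]  stable

Least fixpoint reached:
  node 0: [-4,4]
  node 1: [0,2]
  node 2: [-4,4]
  node 3: [-4,3]
  node 4: [-2,4]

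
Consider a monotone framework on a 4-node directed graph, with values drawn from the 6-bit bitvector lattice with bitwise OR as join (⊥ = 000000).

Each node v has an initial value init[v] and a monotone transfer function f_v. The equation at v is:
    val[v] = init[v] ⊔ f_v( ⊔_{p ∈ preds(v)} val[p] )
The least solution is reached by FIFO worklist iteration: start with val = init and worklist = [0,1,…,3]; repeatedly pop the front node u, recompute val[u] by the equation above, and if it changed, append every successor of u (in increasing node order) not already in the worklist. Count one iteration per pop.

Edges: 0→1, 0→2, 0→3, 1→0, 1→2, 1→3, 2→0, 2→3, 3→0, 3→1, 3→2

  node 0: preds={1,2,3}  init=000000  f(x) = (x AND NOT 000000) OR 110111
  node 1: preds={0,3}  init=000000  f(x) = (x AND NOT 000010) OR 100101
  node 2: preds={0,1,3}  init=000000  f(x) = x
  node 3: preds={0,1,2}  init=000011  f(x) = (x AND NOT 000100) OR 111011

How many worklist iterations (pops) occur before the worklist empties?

9

Worklist (9 pops):
  #1 pop 0: in=000011 → 110111 (was 000000); enqueue []
  #2 pop 1: in=110111 → 110101 (was 000000); enqueue [0]
  #3 pop 2: in=110111 → 110111 (was 000000); enqueue []
  #4 pop 3: in=110111 → 111011 (was 000011); enqueue [1,2]
  #5 pop 0: in=111111 → 111111 (was 110111); enqueue [3]
  #6 pop 1: in=111111 → 111101 (was 110101); enqueue [0]
  #7 pop 2: in=111111 → 111111 (was 110111); enqueue []
  #8 pop 3: in=111111 → 111011 (no change)
  #9 pop 0: in=111111 → 111111 (no change)

Fixpoint:
  val[0] = 111111
  val[1] = 111101
  val[2] = 111111
  val[3] = 111011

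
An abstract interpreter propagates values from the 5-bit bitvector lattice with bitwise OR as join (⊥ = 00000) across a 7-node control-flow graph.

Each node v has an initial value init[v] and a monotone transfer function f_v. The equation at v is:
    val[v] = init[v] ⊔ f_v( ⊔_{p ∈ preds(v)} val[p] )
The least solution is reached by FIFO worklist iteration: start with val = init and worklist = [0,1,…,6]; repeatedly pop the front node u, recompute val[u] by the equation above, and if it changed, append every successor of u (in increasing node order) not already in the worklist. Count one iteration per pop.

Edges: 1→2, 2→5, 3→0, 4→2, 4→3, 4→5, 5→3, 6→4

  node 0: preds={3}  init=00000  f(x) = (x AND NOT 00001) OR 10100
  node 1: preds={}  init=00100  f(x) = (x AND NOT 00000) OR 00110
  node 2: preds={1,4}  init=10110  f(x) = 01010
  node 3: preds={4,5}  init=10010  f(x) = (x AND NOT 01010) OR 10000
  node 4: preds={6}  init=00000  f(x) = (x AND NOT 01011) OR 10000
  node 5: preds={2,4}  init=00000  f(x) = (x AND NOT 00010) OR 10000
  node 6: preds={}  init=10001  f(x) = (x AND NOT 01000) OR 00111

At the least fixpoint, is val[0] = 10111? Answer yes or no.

no

Trace (14 dequeues):
  [1] u=0 | in 10010 | out 10110 | prev 00000 | push {}
  [2] u=1 | in 00000 | out 00110 | prev 00100 | push {}
  [3] u=2 | in 00110 | out 11110 | prev 10110 | push {}
  [4] u=3 | in 00000 | out 10010 | ==
  [5] u=4 | in 10001 | out 10000 | prev 00000 | push {2,3}
  [6] u=5 | in 11110 | out 11100 | prev 00000 | push {}
  [7] u=6 | in 00000 | out 10111 | prev 10001 | push {4}
  [8] u=2 | in 10110 | out 11110 | ==
  [9] u=3 | in 11100 | out 10110 | prev 10010 | push {0}
  [10] u=4 | in 10111 | out 10100 | prev 10000 | push {2,3,5}
  [11] u=0 | in 10110 | out 10110 | ==
  [12] u=2 | in 10110 | out 11110 | ==
  [13] u=3 | in 11100 | out 10110 | ==
  [14] u=5 | in 11110 | out 11100 | ==

Converged values:
  [0] 10110
  [1] 00110
  [2] 11110
  [3] 10110
  [4] 10100
  [5] 11100
  [6] 10111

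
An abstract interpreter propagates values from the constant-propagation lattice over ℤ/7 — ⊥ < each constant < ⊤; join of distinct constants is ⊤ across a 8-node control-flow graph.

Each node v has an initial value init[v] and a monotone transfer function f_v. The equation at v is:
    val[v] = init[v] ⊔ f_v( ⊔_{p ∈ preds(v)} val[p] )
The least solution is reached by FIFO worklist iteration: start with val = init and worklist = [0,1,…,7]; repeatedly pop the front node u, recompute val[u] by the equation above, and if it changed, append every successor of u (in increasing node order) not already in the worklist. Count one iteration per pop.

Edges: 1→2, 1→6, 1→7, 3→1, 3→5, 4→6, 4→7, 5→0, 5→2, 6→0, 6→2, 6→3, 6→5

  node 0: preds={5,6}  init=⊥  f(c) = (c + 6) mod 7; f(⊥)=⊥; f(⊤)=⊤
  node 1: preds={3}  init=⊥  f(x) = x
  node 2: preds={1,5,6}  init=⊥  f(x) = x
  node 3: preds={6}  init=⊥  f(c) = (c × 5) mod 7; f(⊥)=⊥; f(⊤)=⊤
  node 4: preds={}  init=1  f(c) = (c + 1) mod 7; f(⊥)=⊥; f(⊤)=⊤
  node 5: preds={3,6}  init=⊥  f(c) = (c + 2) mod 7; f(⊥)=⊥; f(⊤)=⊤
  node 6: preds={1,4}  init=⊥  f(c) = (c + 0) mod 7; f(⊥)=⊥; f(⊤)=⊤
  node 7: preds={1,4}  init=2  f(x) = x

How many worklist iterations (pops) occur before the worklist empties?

Trace (25 dequeues):
  [1] u=0 | in ⊥ | out ⊥ | ==
  [2] u=1 | in ⊥ | out ⊥ | ==
  [3] u=2 | in ⊥ | out ⊥ | ==
  [4] u=3 | in ⊥ | out ⊥ | ==
  [5] u=4 | in ⊥ | out 1 | ==
  [6] u=5 | in ⊥ | out ⊥ | ==
  [7] u=6 | in 1 | out 1 | prev ⊥ | push {0,2,3,5}
  [8] u=7 | in 1 | out ⊤ | prev 2 | push {}
  [9] u=0 | in 1 | out 0 | prev ⊥ | push {}
  [10] u=2 | in 1 | out 1 | prev ⊥ | push {}
  [11] u=3 | in 1 | out 5 | prev ⊥ | push {1}
  [12] u=5 | in ⊤ | out ⊤ | prev ⊥ | push {0,2}
  [13] u=1 | in 5 | out 5 | prev ⊥ | push {6,7}
  [14] u=0 | in ⊤ | out ⊤ | prev 0 | push {}
  [15] u=2 | in ⊤ | out ⊤ | prev 1 | push {}
  [16] u=6 | in ⊤ | out ⊤ | prev 1 | push {0,2,3,5}
  [17] u=7 | in ⊤ | out ⊤ | ==
  [18] u=0 | in ⊤ | out ⊤ | ==
  [19] u=2 | in ⊤ | out ⊤ | ==
  [20] u=3 | in ⊤ | out ⊤ | prev 5 | push {1}
  [21] u=5 | in ⊤ | out ⊤ | ==
  [22] u=1 | in ⊤ | out ⊤ | prev 5 | push {2,6,7}
  [23] u=2 | in ⊤ | out ⊤ | ==
  [24] u=6 | in ⊤ | out ⊤ | ==
  [25] u=7 | in ⊤ | out ⊤ | ==

Converged values:
  [0] ⊤
  [1] ⊤
  [2] ⊤
  [3] ⊤
  [4] 1
  [5] ⊤
  [6] ⊤
  [7] ⊤

25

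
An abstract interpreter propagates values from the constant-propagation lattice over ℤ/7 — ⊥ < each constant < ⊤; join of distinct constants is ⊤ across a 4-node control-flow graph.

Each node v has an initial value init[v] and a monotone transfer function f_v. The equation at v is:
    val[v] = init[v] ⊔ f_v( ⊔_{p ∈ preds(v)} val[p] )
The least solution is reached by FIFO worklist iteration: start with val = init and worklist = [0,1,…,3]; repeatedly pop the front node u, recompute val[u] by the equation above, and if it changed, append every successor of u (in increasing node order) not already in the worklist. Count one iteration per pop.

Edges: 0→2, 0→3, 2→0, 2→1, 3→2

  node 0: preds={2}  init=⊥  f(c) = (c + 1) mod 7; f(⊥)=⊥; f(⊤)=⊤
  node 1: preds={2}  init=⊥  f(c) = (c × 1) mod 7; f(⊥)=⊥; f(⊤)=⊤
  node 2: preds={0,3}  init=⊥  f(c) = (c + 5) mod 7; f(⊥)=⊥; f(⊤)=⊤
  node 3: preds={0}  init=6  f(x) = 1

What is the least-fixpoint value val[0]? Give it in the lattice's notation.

Iteration log — 12 steps:
  step 1. node 0  ⊔preds=⊥  new=⊥  stable
  step 2. node 1  ⊔preds=⊥  new=⊥  stable
  step 3. node 2  ⊔preds=6  new=4  old=⊥  +wl: 0,1
  step 4. node 3  ⊔preds=⊥  new=⊤  old=6  +wl: 2
  step 5. node 0  ⊔preds=4  new=5  old=⊥  +wl: 3
  step 6. node 1  ⊔preds=4  new=4  old=⊥  +wl: 
  step 7. node 2  ⊔preds=⊤  new=⊤  old=4  +wl: 0,1
  step 8. node 3  ⊔preds=5  new=⊤  stable
  step 9. node 0  ⊔preds=⊤  new=⊤  old=5  +wl: 2,3
  step 10. node 1  ⊔preds=⊤  new=⊤  old=4  +wl: 
  step 11. node 2  ⊔preds=⊤  new=⊤  stable
  step 12. node 3  ⊔preds=⊤  new=⊤  stable

Least fixpoint reached:
  node 0: ⊤
  node 1: ⊤
  node 2: ⊤
  node 3: ⊤

⊤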